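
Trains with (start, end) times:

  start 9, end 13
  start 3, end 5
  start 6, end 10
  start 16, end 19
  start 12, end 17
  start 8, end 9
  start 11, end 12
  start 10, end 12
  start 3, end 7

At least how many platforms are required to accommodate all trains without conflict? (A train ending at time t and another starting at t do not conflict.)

3

Events (time:±→running): 3:+→1 3:+→2 5:-→1 6:+→2 7:-→1 8:+→2 9:-→1 9:+→2 10:-→1 10:+→2 11:+→3 … peak 3.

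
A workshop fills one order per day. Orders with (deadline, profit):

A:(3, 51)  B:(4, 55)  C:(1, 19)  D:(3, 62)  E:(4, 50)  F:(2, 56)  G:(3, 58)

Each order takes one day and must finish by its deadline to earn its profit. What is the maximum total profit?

By profit: D(d3,62), G(d3,58), F(d2,56), B(d4,55), A(d3,51), E(d4,50), C(d1,19)
D→slot 3; G→slot 2; F→slot 1; B→slot 4; A skipped; E skipped; C skipped.
Profit = 56 + 58 + 62 + 55 = 231

231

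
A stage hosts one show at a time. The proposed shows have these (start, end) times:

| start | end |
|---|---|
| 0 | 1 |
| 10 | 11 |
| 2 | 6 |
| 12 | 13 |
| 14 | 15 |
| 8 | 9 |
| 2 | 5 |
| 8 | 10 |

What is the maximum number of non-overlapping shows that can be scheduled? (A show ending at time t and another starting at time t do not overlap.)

6

By end time: (0,1), (2,5), (2,6), (8,9), (8,10), (10,11), (12,13), (14,15).
Pick (0,1); next start ≥ 1 → (2,5); next start ≥ 5 → (8,9); next start ≥ 9 → (10,11); next start ≥ 11 → (12,13); next start ≥ 13 → (14,15).
Selected 6 shows.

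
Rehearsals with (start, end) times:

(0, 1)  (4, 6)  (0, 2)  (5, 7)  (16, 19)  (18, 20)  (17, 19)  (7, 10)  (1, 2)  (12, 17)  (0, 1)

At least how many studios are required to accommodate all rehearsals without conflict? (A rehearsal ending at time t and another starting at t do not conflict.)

starts: [0, 0, 0, 1, 4, 5, 7, 12, 16, 17, 18]
ends:   [1, 1, 2, 2, 6, 7, 10, 17, 19, 19, 20]
s0→1 s0→2 s0→3  — peak 3.

3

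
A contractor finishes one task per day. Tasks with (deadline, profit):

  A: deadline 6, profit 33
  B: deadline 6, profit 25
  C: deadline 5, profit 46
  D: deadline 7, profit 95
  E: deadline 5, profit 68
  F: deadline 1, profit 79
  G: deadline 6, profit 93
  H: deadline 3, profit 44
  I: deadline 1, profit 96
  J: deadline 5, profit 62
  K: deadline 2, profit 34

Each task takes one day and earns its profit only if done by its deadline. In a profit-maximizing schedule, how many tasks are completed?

Sort by profit descending; place each in the latest free slot ≤ its deadline.
Profit order: I=96 D=95 G=93 F=79 E=68 J=62 C=46 H=44 K=34 A=33 B=25
Assign: I→slot 1, D→slot 7, G→slot 6, F skipped, E→slot 5, J→slot 4, C→slot 3, H→slot 2, K skipped, A skipped, B skipped.
Slots: [1:I] [2:H] [3:C] [4:J] [5:E] [6:G] [7:D]
7 of 11 scheduled.

7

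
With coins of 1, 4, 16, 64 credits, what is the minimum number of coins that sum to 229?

229 − 3×64→37 − 2×16→5 − 1×4→1 − 1×1→0
Total coins = 3 + 2 + 1 + 1 = 7

7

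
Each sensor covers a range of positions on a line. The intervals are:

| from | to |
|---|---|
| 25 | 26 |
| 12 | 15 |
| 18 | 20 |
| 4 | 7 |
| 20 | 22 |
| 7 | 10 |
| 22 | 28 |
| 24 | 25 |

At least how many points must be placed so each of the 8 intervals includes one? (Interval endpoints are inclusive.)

4

Sort by right endpoint; whenever an interval is uncovered, place a point at its right end.
By right end: [4,7]  [7,10]  [12,15]  [18,20]  [20,22]  [24,25]  [25,26]  [22,28]
[4,7] uncovered → point at 7; [12,15] uncovered → point at 15; [18,20] uncovered → point at 20; [24,25] uncovered → point at 25.
Points: 7, 15, 20, 25 (4 total).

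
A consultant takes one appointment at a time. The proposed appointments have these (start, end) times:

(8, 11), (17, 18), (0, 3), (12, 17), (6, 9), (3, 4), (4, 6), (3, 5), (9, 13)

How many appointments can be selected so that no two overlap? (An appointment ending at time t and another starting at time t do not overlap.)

6

Sorted by end: (0,3)  (3,4)  (3,5)  (4,6)  (6,9)  (8,11)  (9,13)  (12,17)  (17,18)
take (0,3); take (3,4); take (4,6); take (6,9); take (9,13); skip (12,17); take (17,18).
Selected 6 appointments.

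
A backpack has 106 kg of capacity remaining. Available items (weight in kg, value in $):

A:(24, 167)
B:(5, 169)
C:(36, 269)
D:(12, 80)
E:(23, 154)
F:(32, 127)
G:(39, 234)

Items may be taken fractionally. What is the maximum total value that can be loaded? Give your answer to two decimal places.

Ratios (sorted): B 33.80, C 7.47, A 6.96, E 6.70, D 6.67, G 6.00, F 3.97
take B (5 @ 169); take C (36 @ 269); take A (24 @ 167); take E (23 @ 154); take D (12 @ 80); take 6/39 of G → 36.00. Capacity used 106/106.
Total value = 875.00

875.00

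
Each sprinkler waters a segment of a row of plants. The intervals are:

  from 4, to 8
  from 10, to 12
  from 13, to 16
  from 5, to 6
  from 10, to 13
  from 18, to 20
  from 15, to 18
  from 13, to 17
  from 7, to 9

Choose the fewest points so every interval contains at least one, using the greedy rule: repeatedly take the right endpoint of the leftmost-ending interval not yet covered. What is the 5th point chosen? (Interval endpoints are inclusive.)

20

Process intervals by earliest right end; each time one isn't hit yet, stab at its right endpoint.
By right end: [5,6]  [4,8]  [7,9]  [10,12]  [10,13]  [13,16]  [13,17]  [15,18]  [18,20]
[5,6] uncovered → point at 6; [7,9] uncovered → point at 9; [10,12] uncovered → point at 12; [13,16] uncovered → point at 16; [18,20] uncovered → point at 20.
Points: 6, 9, 12, 16, 20 (5 total).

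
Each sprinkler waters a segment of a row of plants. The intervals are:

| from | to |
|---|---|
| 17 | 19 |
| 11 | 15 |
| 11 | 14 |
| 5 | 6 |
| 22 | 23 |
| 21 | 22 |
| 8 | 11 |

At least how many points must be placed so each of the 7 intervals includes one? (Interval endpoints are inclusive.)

4

Process intervals by earliest right end; each time one isn't hit yet, stab at its right endpoint.
By right end: [5,6]  [8,11]  [11,14]  [11,15]  [17,19]  [21,22]  [22,23]
[5,6] uncovered → point at 6; [8,11] uncovered → point at 11; [17,19] uncovered → point at 19; [21,22] uncovered → point at 22.
Points: 6, 11, 19, 22 (4 total).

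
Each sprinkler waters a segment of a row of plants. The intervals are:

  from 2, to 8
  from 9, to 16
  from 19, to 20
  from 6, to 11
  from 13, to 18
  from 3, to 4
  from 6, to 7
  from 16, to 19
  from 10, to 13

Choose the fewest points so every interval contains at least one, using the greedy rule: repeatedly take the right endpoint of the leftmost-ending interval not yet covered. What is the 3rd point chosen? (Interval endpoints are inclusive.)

13

Sort by right endpoint; whenever an interval is uncovered, place a point at its right end.
Sorted: [3,4] [6,7] [2,8] [6,11] [10,13] [9,16] [13,18] [16,19] [19,20]
{[3,4]} hit by 4; {[6,7],[2,8],[6,11]} hit by 7; {[10,13],[9,16],[13,18]} hit by 13; {[16,19],[19,20]} hit by 19.
Points: 4, 7, 13, 19 (4 total).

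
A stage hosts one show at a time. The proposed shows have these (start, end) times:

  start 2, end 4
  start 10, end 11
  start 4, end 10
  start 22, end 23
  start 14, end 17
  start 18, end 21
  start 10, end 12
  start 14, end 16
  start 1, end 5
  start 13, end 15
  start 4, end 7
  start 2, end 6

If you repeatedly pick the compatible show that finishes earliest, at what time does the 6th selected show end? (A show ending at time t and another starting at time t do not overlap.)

By end time: (2,4), (1,5), (2,6), (4,7), (4,10), (10,11), (10,12), (13,15), (14,16), (14,17), (18,21), (22,23).
Pick (2,4); next start ≥ 4 → (4,7); next start ≥ 7 → (10,11); next start ≥ 11 → (13,15); next start ≥ 15 → (18,21); next start ≥ 21 → (22,23).
Selected: (2,4) (4,7) (10,11) (13,15) (18,21) (22,23)

23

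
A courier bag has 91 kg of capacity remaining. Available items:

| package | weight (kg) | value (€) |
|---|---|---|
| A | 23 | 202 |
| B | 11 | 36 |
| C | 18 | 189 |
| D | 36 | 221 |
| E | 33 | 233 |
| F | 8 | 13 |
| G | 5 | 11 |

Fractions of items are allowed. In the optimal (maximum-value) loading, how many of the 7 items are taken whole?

Greedy by value/weight ratio, highest first.
Ratios (sorted): C 10.50, A 8.78, E 7.06, D 6.14, B 3.27, G 2.20, F 1.62
take C (18 @ 189); take A (23 @ 202); take E (33 @ 233); take 17/36 of D → 104.36. Capacity used 91/91.
3 item(s) taken whole; one partial (take 17/36 of D).

3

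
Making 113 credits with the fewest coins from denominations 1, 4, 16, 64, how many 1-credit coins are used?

1

113 − 1×64→49 − 3×16→1 − 1×1→0
Count of 1: 1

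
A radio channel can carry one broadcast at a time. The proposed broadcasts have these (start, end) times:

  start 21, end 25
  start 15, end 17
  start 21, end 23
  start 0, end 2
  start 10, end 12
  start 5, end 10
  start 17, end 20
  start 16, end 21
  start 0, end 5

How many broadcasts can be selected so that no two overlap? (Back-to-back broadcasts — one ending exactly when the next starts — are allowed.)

Greedy by earliest finish: after sorting by end time, pick each interval compatible with the last pick.
Sorted by end: (0,2)  (0,5)  (5,10)  (10,12)  (15,17)  (17,20)  (16,21)  (21,23)  (21,25)
take (0,2); take (5,10); take (10,12); take (15,17); take (17,20); take (21,23); skip (21,25).
Selected 6 broadcasts.

6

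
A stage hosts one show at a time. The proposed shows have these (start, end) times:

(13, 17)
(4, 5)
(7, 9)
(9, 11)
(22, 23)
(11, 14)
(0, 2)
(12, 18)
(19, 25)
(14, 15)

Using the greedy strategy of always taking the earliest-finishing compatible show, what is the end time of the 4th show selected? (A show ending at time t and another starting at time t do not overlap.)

Sort by end time and greedily take each interval whose start is ≥ the last chosen end.
Sorted by end: (0,2)  (4,5)  (7,9)  (9,11)  (11,14)  (14,15)  (13,17)  (12,18)  (22,23)  (19,25)
take (0,2); take (4,5); take (7,9); take (9,11); take (11,14); take (14,15); take (22,23).
Selected: (0,2) (4,5) (7,9) (9,11) (11,14) (14,15) (22,23)

11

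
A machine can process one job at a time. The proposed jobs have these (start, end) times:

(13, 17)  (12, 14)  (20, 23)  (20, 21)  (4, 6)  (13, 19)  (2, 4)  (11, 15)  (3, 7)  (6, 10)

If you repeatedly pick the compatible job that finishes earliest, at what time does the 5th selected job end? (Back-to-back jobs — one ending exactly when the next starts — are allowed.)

21

Sort by end time and greedily take each interval whose start is ≥ the last chosen end.
By end time: (2,4), (4,6), (3,7), (6,10), (12,14), (11,15), (13,17), (13,19), (20,21), (20,23).
Pick (2,4); next start ≥ 4 → (4,6); next start ≥ 6 → (6,10); next start ≥ 10 → (12,14); next start ≥ 14 → (20,21).
Selected: (2,4) (4,6) (6,10) (12,14) (20,21)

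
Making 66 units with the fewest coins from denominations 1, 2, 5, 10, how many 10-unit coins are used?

Use the largest denomination that fits, subtract, and repeat.
66 − 6×10→6 − 1×5→1 − 1×1→0
Count of 10: 6

6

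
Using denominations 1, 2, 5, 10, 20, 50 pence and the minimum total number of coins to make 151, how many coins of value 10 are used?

0

151 − 3×50→1 − 1×1→0
Count of 10: 0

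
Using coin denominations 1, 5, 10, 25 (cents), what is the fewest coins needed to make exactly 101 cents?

5

Greedy: take as many of the largest coin as possible, then repeat with the remainder.
101 − 4×25→1 − 1×1→0
Total coins = 4 + 1 = 5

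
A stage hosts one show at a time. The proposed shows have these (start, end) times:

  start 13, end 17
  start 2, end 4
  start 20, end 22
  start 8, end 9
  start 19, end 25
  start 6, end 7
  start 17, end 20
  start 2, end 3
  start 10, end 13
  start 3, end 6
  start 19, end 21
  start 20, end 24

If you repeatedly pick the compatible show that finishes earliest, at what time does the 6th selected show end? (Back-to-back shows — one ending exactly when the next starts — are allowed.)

Order by finish time; keep every interval that doesn't clash with the previous kept one.
Sorted by end: (2,3)  (2,4)  (3,6)  (6,7)  (8,9)  (10,13)  (13,17)  (17,20)  (19,21)  (20,22)  (20,24)  (19,25)
take (2,3); take (3,6); take (6,7); take (8,9); take (10,13); take (13,17); take (17,20); take (20,22); skip (19,25).
Selected: (2,3) (3,6) (6,7) (8,9) (10,13) (13,17) (17,20) (20,22)

17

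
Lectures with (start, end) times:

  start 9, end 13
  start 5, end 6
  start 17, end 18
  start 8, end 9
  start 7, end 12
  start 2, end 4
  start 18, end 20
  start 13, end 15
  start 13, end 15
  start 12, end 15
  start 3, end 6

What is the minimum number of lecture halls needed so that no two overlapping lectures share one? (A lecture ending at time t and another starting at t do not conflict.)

The answer is the maximum number of intervals overlapping at any instant.
Events (time:±→running): 2:+→1 3:+→2 4:-→1 5:+→2 6:-→1 6:-→0 7:+→1 8:+→2 9:-→1 9:+→2 12:-→1 12:+→2 13:-→1 13:+→2 13:+→3 … peak 3.

3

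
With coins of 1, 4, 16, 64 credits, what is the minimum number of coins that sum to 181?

181 − 2×64→53 − 3×16→5 − 1×4→1 − 1×1→0
Total coins = 2 + 3 + 1 + 1 = 7

7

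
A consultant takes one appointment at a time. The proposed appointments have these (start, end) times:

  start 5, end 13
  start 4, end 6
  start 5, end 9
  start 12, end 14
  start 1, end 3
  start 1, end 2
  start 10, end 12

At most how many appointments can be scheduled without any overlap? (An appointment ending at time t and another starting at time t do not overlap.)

4

Sort by end time and greedily take each interval whose start is ≥ the last chosen end.
Sorted by end: (1,2)  (1,3)  (4,6)  (5,9)  (10,12)  (5,13)  (12,14)
take (1,2); skip (1,3); take (4,6); skip (5,9); take (10,12); take (12,14).
Selected 4 appointments.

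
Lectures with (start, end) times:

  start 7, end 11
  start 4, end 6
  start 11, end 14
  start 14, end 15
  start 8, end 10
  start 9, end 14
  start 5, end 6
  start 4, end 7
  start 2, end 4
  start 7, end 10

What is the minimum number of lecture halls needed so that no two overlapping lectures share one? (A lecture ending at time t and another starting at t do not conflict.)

4

Count concurrent intervals with a sweep; the peak is the room count.
Events (time:±→running): 2:+→1 4:-→0 4:+→1 4:+→2 5:+→3 6:-→2 6:-→1 7:-→0 7:+→1 7:+→2 8:+→3 9:+→4 … peak 4.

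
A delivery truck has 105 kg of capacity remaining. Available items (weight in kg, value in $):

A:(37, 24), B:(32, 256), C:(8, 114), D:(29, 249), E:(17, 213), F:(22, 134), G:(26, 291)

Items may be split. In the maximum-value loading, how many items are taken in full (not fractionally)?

4

Order: C (114/8=14.25) > E (213/17=12.53) > G (291/26=11.19) > D (249/29=8.59) > B (256/32=8.00) > F (134/22=6.09) > A (24/37=0.65)
Fill: take C (8 @ 114) → take E (17 @ 213) → take G (26 @ 291) → take D (29 @ 249) → take 25/32 of B → 200.00; 105/105 used.
4 item(s) taken whole; one partial (take 25/32 of B).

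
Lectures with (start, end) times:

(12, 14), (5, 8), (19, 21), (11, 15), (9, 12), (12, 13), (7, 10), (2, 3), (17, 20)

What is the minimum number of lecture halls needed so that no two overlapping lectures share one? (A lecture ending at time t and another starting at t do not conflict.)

3

starts: [2, 5, 7, 9, 11, 12, 12, 17, 19]
ends:   [3, 8, 10, 12, 13, 14, 15, 20, 21]
s2→1 e3→0 s5→1 s7→2 e8→1 s9→2 e10→1 s11→2 e12→1 s12→2 s12→3  — peak 3.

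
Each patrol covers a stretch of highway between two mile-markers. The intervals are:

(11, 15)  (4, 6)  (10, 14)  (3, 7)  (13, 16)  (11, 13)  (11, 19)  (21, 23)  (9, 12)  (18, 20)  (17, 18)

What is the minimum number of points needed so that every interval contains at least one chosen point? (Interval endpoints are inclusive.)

Sort by right endpoint; whenever an interval is uncovered, place a point at its right end.
By right end: [4,6]  [3,7]  [9,12]  [11,13]  [10,14]  [11,15]  [13,16]  [17,18]  [11,19]  [18,20]  [21,23]
[4,6] uncovered → point at 6; [9,12] uncovered → point at 12; [13,16] uncovered → point at 16; [17,18] uncovered → point at 18; [21,23] uncovered → point at 23.
Points: 6, 12, 16, 18, 23 (5 total).

5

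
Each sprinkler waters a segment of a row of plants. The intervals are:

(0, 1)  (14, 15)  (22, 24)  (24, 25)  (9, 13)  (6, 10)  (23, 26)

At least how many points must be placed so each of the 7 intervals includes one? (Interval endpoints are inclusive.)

4

Process intervals by earliest right end; each time one isn't hit yet, stab at its right endpoint.
By right end: [0,1]  [6,10]  [9,13]  [14,15]  [22,24]  [24,25]  [23,26]
[0,1] uncovered → point at 1; [6,10] uncovered → point at 10; [14,15] uncovered → point at 15; [22,24] uncovered → point at 24.
Points: 1, 10, 15, 24 (4 total).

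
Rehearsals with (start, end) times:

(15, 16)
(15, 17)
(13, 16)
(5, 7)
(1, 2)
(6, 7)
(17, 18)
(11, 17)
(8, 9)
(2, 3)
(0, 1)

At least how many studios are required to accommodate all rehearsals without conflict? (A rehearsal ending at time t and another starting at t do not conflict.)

4

The answer is the maximum number of intervals overlapping at any instant.
Events (time:±→running): 0:+→1 1:-→0 1:+→1 2:-→0 2:+→1 3:-→0 5:+→1 6:+→2 7:-→1 7:-→0 8:+→1 9:-→0 11:+→1 13:+→2 15:+→3 15:+→4 … peak 4.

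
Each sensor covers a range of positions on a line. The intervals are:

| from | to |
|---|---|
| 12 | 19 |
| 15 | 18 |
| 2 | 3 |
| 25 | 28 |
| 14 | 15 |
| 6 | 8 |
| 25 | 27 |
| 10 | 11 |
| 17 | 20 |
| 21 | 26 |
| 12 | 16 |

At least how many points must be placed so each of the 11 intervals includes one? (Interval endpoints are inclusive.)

6

Sort by right endpoint; whenever an interval is uncovered, place a point at its right end.
Sorted: [2,3] [6,8] [10,11] [14,15] [12,16] [15,18] [12,19] [17,20] [21,26] [25,27] [25,28]
{[2,3]} hit by 3; {[6,8]} hit by 8; {[10,11]} hit by 11; {[14,15],[12,16],[15,18],[12,19]} hit by 15; {[17,20]} hit by 20; {[21,26],[25,27],[25,28]} hit by 26.
Points: 3, 8, 11, 15, 20, 26 (6 total).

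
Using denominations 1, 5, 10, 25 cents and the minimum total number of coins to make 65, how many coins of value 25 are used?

2

65 = 2×25 + 1×10 + 1×5
Count of 25: 2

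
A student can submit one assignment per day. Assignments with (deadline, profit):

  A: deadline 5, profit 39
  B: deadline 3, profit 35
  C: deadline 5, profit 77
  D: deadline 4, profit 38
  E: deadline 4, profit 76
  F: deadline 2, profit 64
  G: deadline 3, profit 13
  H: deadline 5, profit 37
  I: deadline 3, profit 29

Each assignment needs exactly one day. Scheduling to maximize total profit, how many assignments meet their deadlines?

Sort by profit descending; place each in the latest free slot ≤ its deadline.
By profit: C(d5,77), E(d4,76), F(d2,64), A(d5,39), D(d4,38), H(d5,37), B(d3,35), I(d3,29), G(d3,13)
C→slot 5; E→slot 4; F→slot 2; A→slot 3; D→slot 1; H skipped; B skipped; I skipped; G skipped.
5 of 9 scheduled.

5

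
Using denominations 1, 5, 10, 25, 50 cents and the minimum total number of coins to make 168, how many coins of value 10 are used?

Greedy: take as many of the largest coin as possible, then repeat with the remainder.
168 − 3×50→18 − 1×10→8 − 1×5→3 − 3×1→0
Count of 10: 1

1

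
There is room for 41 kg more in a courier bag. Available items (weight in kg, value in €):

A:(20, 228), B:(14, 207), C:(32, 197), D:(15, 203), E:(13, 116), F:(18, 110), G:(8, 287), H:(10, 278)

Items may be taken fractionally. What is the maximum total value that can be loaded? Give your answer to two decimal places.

Greedy by value/weight ratio, highest first.
Ratios (sorted): G 35.88, H 27.80, B 14.79, D 13.53, A 11.40, E 8.92, C 6.16, F 6.11
take G (8 @ 287); take H (10 @ 278); take B (14 @ 207); take 9/15 of D → 121.80. Capacity used 41/41.
Total value = 893.80

893.80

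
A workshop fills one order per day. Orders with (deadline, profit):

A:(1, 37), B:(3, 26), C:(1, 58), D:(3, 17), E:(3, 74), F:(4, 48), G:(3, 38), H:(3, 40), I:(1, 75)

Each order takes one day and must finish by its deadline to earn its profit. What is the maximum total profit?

237

By profit: I(d1,75), E(d3,74), C(d1,58), F(d4,48), H(d3,40), G(d3,38), A(d1,37), B(d3,26), D(d3,17)
I→slot 1; E→slot 3; C skipped; F→slot 4; H→slot 2; G skipped; A skipped; B skipped; D skipped.
Profit = 75 + 40 + 74 + 48 = 237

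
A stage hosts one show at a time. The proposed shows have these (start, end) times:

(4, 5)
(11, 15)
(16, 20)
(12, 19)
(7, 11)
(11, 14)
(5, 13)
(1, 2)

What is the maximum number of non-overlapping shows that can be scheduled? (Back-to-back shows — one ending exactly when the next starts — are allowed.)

5

Greedy by earliest finish: after sorting by end time, pick each interval compatible with the last pick.
By end time: (1,2), (4,5), (7,11), (5,13), (11,14), (11,15), (12,19), (16,20).
Pick (1,2); next start ≥ 2 → (4,5); next start ≥ 5 → (7,11); next start ≥ 11 → (11,14); next start ≥ 14 → (16,20).
Selected 5 shows.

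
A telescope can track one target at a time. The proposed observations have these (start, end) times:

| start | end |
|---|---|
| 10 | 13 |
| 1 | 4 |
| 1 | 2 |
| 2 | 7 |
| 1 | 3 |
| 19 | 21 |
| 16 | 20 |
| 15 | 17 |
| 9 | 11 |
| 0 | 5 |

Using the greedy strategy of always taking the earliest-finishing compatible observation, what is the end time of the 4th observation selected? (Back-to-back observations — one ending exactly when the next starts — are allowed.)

17

Sorted by end: (1,2)  (1,3)  (1,4)  (0,5)  (2,7)  (9,11)  (10,13)  (15,17)  (16,20)  (19,21)
take (1,2); skip (1,3); skip (1,4); take (2,7); take (9,11); skip (10,13); take (15,17); take (19,21).
Selected: (1,2) (2,7) (9,11) (15,17) (19,21)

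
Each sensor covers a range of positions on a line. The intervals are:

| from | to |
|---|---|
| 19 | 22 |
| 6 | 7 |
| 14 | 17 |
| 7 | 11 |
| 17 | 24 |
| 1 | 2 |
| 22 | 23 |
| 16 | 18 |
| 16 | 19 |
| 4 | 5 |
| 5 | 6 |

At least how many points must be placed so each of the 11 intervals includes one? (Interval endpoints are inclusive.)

5

Process intervals by earliest right end; each time one isn't hit yet, stab at its right endpoint.
By right end: [1,2]  [4,5]  [5,6]  [6,7]  [7,11]  [14,17]  [16,18]  [16,19]  [19,22]  [22,23]  [17,24]
[1,2] uncovered → point at 2; [4,5] uncovered → point at 5; [6,7] uncovered → point at 7; [14,17] uncovered → point at 17; [19,22] uncovered → point at 22.
Points: 2, 5, 7, 17, 22 (5 total).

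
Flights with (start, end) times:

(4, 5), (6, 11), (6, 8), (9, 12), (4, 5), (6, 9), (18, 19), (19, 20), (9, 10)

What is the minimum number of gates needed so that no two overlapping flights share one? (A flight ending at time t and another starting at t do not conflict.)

3

The answer is the maximum number of intervals overlapping at any instant.
Events (time:±→running): 4:+→1 4:+→2 5:-→1 5:-→0 6:+→1 6:+→2 6:+→3 … peak 3.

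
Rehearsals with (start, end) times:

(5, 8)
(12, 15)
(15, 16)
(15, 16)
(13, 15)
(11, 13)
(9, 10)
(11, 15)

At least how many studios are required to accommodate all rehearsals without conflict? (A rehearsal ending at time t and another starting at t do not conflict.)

Events (time:±→running): 5:+→1 8:-→0 9:+→1 10:-→0 11:+→1 11:+→2 12:+→3 … peak 3.

3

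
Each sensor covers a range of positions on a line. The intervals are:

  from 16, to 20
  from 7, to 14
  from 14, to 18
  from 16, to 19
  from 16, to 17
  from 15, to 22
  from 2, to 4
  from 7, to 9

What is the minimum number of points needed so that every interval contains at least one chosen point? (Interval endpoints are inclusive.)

3

Process intervals by earliest right end; each time one isn't hit yet, stab at its right endpoint.
Sorted: [2,4] [7,9] [7,14] [16,17] [14,18] [16,19] [16,20] [15,22]
{[2,4]} hit by 4; {[7,9],[7,14]} hit by 9; {[16,17],[14,18],[16,19],[16,20],[15,22]} hit by 17.
Points: 4, 9, 17 (3 total).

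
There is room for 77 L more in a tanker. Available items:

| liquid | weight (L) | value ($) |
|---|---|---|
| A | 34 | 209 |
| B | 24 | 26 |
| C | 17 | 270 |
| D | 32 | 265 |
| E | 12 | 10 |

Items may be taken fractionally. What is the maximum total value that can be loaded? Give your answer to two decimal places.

Order: C (270/17=15.88) > D (265/32=8.28) > A (209/34=6.15) > B (26/24=1.08) > E (10/12=0.83)
Fill: take C (17 @ 270) → take D (32 @ 265) → take 28/34 of A → 172.12; 77/77 used.
Total value = 707.12

707.12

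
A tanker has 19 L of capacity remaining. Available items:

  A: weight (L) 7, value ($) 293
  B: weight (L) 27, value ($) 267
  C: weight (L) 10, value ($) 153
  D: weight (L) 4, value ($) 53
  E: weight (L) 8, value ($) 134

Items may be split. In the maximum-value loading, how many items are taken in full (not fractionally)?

2

Ratios (sorted): A 41.86, E 16.75, C 15.30, D 13.25, B 9.89
take A (7 @ 293); take E (8 @ 134); take 4/10 of C → 61.20. Capacity used 19/19.
2 item(s) taken whole; one partial (take 4/10 of C).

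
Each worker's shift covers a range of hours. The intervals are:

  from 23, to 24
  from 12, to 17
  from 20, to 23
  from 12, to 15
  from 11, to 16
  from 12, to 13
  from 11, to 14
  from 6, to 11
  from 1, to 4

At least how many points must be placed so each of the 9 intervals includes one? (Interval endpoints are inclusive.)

4

Process intervals by earliest right end; each time one isn't hit yet, stab at its right endpoint.
By right end: [1,4]  [6,11]  [12,13]  [11,14]  [12,15]  [11,16]  [12,17]  [20,23]  [23,24]
[1,4] uncovered → point at 4; [6,11] uncovered → point at 11; [12,13] uncovered → point at 13; [20,23] uncovered → point at 23.
Points: 4, 11, 13, 23 (4 total).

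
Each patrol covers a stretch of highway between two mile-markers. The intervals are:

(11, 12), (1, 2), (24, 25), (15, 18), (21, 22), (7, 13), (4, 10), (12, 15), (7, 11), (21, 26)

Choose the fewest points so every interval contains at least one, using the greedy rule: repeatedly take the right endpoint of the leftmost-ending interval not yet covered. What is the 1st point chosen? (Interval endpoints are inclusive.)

Sort by right endpoint; whenever an interval is uncovered, place a point at its right end.
By right end: [1,2]  [4,10]  [7,11]  [11,12]  [7,13]  [12,15]  [15,18]  [21,22]  [24,25]  [21,26]
[1,2] uncovered → point at 2; [4,10] uncovered → point at 10; [11,12] uncovered → point at 12; [15,18] uncovered → point at 18; [21,22] uncovered → point at 22; [24,25] uncovered → point at 25.
Points: 2, 10, 12, 18, 22, 25 (6 total).

2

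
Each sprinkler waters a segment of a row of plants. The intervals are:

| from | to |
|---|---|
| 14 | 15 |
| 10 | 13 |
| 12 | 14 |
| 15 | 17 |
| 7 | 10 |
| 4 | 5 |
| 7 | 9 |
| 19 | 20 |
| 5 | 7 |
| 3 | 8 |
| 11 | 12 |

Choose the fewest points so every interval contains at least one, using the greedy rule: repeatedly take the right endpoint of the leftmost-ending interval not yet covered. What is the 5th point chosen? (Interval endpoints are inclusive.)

20

Sort by right endpoint; whenever an interval is uncovered, place a point at its right end.
Sorted: [4,5] [5,7] [3,8] [7,9] [7,10] [11,12] [10,13] [12,14] [14,15] [15,17] [19,20]
{[4,5],[5,7],[3,8]} hit by 5; {[7,9],[7,10]} hit by 9; {[11,12],[10,13],[12,14]} hit by 12; {[14,15],[15,17]} hit by 15; {[19,20]} hit by 20.
Points: 5, 9, 12, 15, 20 (5 total).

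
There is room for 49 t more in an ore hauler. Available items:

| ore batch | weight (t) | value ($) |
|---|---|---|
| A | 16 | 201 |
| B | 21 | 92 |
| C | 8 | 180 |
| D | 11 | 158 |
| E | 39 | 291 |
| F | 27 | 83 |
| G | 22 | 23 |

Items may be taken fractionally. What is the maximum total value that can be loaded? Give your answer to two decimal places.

643.46

Ratios (sorted): C 22.50, D 14.36, A 12.56, E 7.46, B 4.38, F 3.07, G 1.05
take C (8 @ 180); take D (11 @ 158); take A (16 @ 201); take 14/39 of E → 104.46. Capacity used 49/49.
Total value = 643.46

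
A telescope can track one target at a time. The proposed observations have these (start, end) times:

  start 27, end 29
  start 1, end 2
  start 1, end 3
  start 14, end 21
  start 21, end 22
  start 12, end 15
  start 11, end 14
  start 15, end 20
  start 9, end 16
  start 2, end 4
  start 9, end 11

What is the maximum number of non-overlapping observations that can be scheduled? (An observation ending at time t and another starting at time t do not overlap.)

7

Sorted by end: (1,2)  (1,3)  (2,4)  (9,11)  (11,14)  (12,15)  (9,16)  (15,20)  (14,21)  (21,22)  (27,29)
take (1,2); take (2,4); take (9,11); take (11,14); take (15,20); skip (14,21); take (21,22); take (27,29).
Selected 7 observations.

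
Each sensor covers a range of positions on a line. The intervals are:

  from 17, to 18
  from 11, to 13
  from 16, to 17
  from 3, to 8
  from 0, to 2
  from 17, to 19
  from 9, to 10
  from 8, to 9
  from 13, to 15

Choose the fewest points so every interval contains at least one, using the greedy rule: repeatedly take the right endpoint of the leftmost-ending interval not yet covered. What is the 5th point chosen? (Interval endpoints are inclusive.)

Sort by right endpoint; whenever an interval is uncovered, place a point at its right end.
Sorted: [0,2] [3,8] [8,9] [9,10] [11,13] [13,15] [16,17] [17,18] [17,19]
{[0,2]} hit by 2; {[3,8],[8,9]} hit by 8; {[9,10]} hit by 10; {[11,13],[13,15]} hit by 13; {[16,17],[17,18],[17,19]} hit by 17.
Points: 2, 8, 10, 13, 17 (5 total).

17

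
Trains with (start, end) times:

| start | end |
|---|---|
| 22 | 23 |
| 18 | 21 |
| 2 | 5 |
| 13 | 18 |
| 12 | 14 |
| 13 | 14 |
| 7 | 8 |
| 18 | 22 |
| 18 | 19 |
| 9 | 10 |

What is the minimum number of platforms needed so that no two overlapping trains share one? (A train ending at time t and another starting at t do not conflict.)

Events (time:±→running): 2:+→1 5:-→0 7:+→1 8:-→0 9:+→1 10:-→0 12:+→1 13:+→2 13:+→3 … peak 3.

3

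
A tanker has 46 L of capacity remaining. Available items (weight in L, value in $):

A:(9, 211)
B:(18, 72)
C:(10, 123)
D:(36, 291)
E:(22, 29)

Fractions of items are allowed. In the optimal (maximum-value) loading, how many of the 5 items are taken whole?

Greedy by value/weight ratio, highest first.
Order: A (211/9=23.44) > C (123/10=12.30) > D (291/36=8.08) > B (72/18=4.00) > E (29/22=1.32)
Fill: take A (9 @ 211) → take C (10 @ 123) → take 27/36 of D → 218.25; 46/46 used.
2 item(s) taken whole; one partial (take 27/36 of D).

2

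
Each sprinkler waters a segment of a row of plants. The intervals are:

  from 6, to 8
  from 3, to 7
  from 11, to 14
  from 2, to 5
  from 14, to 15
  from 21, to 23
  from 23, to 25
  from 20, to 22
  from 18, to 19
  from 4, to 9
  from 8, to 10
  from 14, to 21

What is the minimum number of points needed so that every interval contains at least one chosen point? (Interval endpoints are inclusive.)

Process intervals by earliest right end; each time one isn't hit yet, stab at its right endpoint.
By right end: [2,5]  [3,7]  [6,8]  [4,9]  [8,10]  [11,14]  [14,15]  [18,19]  [14,21]  [20,22]  [21,23]  [23,25]
[2,5] uncovered → point at 5; [6,8] uncovered → point at 8; [11,14] uncovered → point at 14; [18,19] uncovered → point at 19; [20,22] uncovered → point at 22; [23,25] uncovered → point at 25.
Points: 5, 8, 14, 19, 22, 25 (6 total).

6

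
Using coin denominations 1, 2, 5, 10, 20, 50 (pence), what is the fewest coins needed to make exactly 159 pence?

6

159 − 3×50→9 − 1×5→4 − 2×2→0
Total coins = 3 + 1 + 2 = 6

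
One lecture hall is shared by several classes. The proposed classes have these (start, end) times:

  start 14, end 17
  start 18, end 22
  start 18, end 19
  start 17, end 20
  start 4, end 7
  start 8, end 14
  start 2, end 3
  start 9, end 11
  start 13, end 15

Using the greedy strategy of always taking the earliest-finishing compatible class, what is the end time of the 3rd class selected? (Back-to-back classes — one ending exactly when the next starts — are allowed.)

By end time: (2,3), (4,7), (9,11), (8,14), (13,15), (14,17), (18,19), (17,20), (18,22).
Pick (2,3); next start ≥ 3 → (4,7); next start ≥ 7 → (9,11); next start ≥ 11 → (13,15); next start ≥ 15 → (18,19).
Selected: (2,3) (4,7) (9,11) (13,15) (18,19)

11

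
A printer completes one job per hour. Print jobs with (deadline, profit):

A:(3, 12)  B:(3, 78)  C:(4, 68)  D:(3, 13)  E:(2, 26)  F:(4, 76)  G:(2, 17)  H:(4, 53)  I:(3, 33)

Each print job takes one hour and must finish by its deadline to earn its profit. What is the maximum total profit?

275

Sort by profit descending; place each in the latest free slot ≤ its deadline.
Profit order: B=78 F=76 C=68 H=53 I=33 E=26 G=17 D=13 A=12
Assign: B→slot 3, F→slot 4, C→slot 2, H→slot 1, I skipped, E skipped, G skipped, D skipped, A skipped.
Slots: [1:H] [2:C] [3:B] [4:F]
Profit = 53 + 68 + 78 + 76 = 275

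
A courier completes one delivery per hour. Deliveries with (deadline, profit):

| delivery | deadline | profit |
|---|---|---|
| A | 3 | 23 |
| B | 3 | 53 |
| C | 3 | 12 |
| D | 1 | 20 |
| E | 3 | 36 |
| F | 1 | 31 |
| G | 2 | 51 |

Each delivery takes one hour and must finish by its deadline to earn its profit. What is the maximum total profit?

140

Take jobs in profit order; each goes to the latest open slot no later than its deadline.
By profit: B(d3,53), G(d2,51), E(d3,36), F(d1,31), A(d3,23), D(d1,20), C(d3,12)
B→slot 3; G→slot 2; E→slot 1; F skipped; A skipped; D skipped; C skipped.
Profit = 36 + 51 + 53 = 140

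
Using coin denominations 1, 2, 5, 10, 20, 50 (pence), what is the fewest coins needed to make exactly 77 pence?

77 = 1×50 + 1×20 + 1×5 + 1×2
Total coins = 1 + 1 + 1 + 1 = 4

4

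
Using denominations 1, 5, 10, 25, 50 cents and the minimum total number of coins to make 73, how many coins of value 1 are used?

3

73 − 1×50→23 − 2×10→3 − 3×1→0
Count of 1: 3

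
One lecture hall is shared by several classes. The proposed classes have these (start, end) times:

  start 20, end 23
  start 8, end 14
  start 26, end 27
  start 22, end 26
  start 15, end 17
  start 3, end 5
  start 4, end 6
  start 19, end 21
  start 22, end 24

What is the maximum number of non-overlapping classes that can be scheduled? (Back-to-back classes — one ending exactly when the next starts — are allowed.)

Sorted by end: (3,5)  (4,6)  (8,14)  (15,17)  (19,21)  (20,23)  (22,24)  (22,26)  (26,27)
take (3,5); take (8,14); take (15,17); take (19,21); skip (20,23); take (22,24); take (26,27).
Selected 6 classes.

6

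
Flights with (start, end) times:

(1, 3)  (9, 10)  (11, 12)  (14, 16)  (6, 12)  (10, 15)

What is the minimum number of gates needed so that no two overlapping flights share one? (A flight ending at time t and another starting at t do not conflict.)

The answer is the maximum number of intervals overlapping at any instant.
starts: [1, 6, 9, 10, 11, 14]
ends:   [3, 10, 12, 12, 15, 16]
s1→1 e3→0 s6→1 s9→2 e10→1 s10→2 s11→3  — peak 3.

3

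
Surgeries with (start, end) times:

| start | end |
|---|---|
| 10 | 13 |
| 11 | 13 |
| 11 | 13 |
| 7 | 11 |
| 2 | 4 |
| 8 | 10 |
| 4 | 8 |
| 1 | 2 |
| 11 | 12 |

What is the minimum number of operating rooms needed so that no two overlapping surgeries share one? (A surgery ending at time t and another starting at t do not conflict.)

4

The answer is the maximum number of intervals overlapping at any instant.
starts: [1, 2, 4, 7, 8, 10, 11, 11, 11]
ends:   [2, 4, 8, 10, 11, 12, 13, 13, 13]
s1→1 e2→0 s2→1 e4→0 s4→1 s7→2 e8→1 s8→2 e10→1 s10→2 e11→1 s11→2 s11→3 s11→4  — peak 4.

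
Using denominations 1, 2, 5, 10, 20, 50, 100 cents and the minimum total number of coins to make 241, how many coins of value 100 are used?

2

Use the largest denomination that fits, subtract, and repeat.
241 − 2×100→41 − 2×20→1 − 1×1→0
Count of 100: 2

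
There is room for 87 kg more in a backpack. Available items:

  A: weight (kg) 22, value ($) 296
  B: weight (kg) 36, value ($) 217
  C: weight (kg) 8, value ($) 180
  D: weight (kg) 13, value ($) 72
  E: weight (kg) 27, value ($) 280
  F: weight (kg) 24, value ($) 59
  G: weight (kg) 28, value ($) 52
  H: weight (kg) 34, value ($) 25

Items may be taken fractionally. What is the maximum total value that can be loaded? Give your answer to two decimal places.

Ratios (sorted): C 22.50, A 13.45, E 10.37, B 6.03, D 5.54, F 2.46, G 1.86, H 0.74
take C (8 @ 180); take A (22 @ 296); take E (27 @ 280); take 30/36 of B → 180.83. Capacity used 87/87.
Total value = 936.83

936.83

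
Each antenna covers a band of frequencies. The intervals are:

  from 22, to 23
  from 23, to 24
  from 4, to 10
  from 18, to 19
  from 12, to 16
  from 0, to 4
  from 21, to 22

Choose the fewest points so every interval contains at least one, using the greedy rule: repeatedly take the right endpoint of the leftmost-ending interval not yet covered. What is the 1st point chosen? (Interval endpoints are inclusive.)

Sort by right endpoint; whenever an interval is uncovered, place a point at its right end.
By right end: [0,4]  [4,10]  [12,16]  [18,19]  [21,22]  [22,23]  [23,24]
[0,4] uncovered → point at 4; [12,16] uncovered → point at 16; [18,19] uncovered → point at 19; [21,22] uncovered → point at 22; [23,24] uncovered → point at 24.
Points: 4, 16, 19, 22, 24 (5 total).

4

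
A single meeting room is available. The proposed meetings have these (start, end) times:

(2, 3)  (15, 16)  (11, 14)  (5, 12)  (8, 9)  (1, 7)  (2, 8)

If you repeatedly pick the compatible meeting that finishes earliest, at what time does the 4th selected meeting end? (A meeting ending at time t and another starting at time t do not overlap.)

16

Sort by end time and greedily take each interval whose start is ≥ the last chosen end.
By end time: (2,3), (1,7), (2,8), (8,9), (5,12), (11,14), (15,16).
Pick (2,3); next start ≥ 3 → (8,9); next start ≥ 9 → (11,14); next start ≥ 14 → (15,16).
Selected: (2,3) (8,9) (11,14) (15,16)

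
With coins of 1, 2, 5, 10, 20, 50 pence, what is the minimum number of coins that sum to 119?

Use the largest denomination that fits, subtract, and repeat.
119 − 2×50→19 − 1×10→9 − 1×5→4 − 2×2→0
Total coins = 2 + 1 + 1 + 2 = 6

6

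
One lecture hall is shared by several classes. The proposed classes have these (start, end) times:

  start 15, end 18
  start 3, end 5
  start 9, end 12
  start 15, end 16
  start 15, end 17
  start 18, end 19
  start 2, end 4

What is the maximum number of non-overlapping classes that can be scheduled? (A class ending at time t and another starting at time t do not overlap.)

Sorted by end: (2,4)  (3,5)  (9,12)  (15,16)  (15,17)  (15,18)  (18,19)
take (2,4); take (9,12); take (15,16); take (18,19).
Selected 4 classes.

4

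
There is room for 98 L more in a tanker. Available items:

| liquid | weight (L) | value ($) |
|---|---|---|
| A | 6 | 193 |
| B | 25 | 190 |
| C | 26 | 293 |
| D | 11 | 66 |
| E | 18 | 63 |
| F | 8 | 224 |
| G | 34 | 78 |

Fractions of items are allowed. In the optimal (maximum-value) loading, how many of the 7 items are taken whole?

6

Order: A (193/6=32.17) > F (224/8=28.00) > C (293/26=11.27) > B (190/25=7.60) > D (66/11=6.00) > E (63/18=3.50) > G (78/34=2.29)
Fill: take A (6 @ 193) → take F (8 @ 224) → take C (26 @ 293) → take B (25 @ 190) → take D (11 @ 66) → take E (18 @ 63) → take 4/34 of G → 9.18; 98/98 used.
6 item(s) taken whole; one partial (take 4/34 of G).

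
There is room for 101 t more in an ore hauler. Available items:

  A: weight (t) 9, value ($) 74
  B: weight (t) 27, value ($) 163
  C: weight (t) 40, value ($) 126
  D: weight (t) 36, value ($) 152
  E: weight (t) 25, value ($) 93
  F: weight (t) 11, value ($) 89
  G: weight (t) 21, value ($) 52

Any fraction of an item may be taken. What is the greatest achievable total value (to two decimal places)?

544.96

Ratios (sorted): A 8.22, F 8.09, B 6.04, D 4.22, E 3.72, C 3.15, G 2.48
take A (9 @ 74); take F (11 @ 89); take B (27 @ 163); take D (36 @ 152); take 18/25 of E → 66.96. Capacity used 101/101.
Total value = 544.96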